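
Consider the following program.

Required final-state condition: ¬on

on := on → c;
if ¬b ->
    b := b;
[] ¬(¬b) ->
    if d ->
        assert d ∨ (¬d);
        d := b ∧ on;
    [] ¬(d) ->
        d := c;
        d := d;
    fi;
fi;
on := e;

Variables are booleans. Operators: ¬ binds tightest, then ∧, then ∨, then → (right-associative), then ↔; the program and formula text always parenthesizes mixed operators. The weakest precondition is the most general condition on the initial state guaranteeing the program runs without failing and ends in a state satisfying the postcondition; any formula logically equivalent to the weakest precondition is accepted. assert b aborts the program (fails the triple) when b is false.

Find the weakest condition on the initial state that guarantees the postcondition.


Working backward. After the program, ¬on must hold.
Before on := e: ¬e
Then branch requires ¬e; else branch requires (d → (¬e)) ∧ ((¬d) → (¬e)).
Before the if: ((¬b) → (¬e)) ∧ (b → ((d → (¬e)) ∧ ((¬d) → (¬e))))
Before on := on → c: ((¬b) → (¬e)) ∧ (b → ((d → (¬e)) ∧ ((¬d) → (¬e))))
Answer: WP = ((¬b) → (¬e)) ∧ (b → ((d → (¬e)) ∧ ((¬d) → (¬e))))


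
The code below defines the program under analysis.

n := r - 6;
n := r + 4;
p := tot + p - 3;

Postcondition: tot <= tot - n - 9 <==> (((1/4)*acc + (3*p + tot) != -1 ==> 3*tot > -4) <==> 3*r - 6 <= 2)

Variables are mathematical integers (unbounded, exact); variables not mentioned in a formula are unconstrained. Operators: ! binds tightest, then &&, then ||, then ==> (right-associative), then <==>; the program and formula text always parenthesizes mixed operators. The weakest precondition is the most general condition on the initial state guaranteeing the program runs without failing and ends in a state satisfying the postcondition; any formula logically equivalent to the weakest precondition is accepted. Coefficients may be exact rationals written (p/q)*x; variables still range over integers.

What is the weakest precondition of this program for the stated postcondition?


Working backward. After the program, the postcondition tot <= tot - n - 9 <==> (((1/4)*acc + (3*p + tot) != -1 ==> 3*tot > -4) <==> 3*r - 6 <= 2) must hold; in canonical form it is n <= -9 <==> (((1/4)*acc + 3*p + tot != -1 ==> 3*tot > -4) <==> 3*r <= 8).
Before p := tot + p - 3: n <= -9 <==> (((1/4)*acc + 3*p + 4*tot != 8 ==> 3*tot > -4) <==> 3*r <= 8)
Before n := r + 4: r <= -13 <==> (((1/4)*acc + 3*p + 4*tot != 8 ==> 3*tot > -4) <==> 3*r <= 8)
Before n := r - 6: r <= -13 <==> (((1/4)*acc + 3*p + 4*tot != 8 ==> 3*tot > -4) <==> 3*r <= 8)
Answer: WP = r <= -13 <==> (((1/4)*acc + 3*p + 4*tot != 8 ==> 3*tot > -4) <==> 3*r <= 8)


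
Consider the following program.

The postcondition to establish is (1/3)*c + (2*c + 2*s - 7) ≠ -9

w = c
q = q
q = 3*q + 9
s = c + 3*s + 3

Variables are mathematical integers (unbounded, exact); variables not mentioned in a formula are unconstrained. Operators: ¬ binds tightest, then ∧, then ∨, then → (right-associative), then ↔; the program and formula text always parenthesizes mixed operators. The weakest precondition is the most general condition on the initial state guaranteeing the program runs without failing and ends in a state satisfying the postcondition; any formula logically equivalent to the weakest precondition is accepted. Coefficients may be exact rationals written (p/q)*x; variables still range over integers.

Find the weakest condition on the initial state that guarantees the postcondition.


Working backward. After the program, the postcondition (1/3)*c + (2*c + 2*s - 7) ≠ -9 must hold; in canonical form it is (7/3)*c + 2*s ≠ -2.
Before s := c + 3*s + 3: (13/3)*c + 6*s ≠ -8
Before q := 3*q + 9: (13/3)*c + 6*s ≠ -8
Before q := q: (13/3)*c + 6*s ≠ -8
Before w := c: (13/3)*c + 6*s ≠ -8
Answer: WP = (13/3)*c + 6*s ≠ -8


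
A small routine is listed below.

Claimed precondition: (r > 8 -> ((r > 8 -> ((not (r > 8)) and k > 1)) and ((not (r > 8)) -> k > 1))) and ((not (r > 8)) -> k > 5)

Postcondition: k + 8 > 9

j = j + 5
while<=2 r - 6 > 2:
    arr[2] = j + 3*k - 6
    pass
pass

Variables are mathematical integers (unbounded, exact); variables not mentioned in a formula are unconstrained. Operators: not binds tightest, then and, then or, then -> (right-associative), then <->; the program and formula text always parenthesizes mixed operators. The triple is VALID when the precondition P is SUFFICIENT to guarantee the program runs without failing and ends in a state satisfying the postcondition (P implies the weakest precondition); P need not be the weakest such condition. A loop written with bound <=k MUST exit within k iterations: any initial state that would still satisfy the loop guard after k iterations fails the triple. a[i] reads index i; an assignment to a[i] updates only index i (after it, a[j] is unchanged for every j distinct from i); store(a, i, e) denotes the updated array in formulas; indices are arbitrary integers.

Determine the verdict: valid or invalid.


Working backward. After the program, the postcondition k + 8 > 9 must hold; in canonical form it is k > 1.
Before skip: k > 1
Before the loop (bound <=2), unroll the exhaustion recursion (WP_0 = exit-now case; WP_j = one more guarded iteration, up to j = 2):
  WP_0: (not (r > 8)) and k > 1
  WP_1: (r > 8 -> ((not (r > 8)) and k > 1)) and ((not (r > 8)) -> k > 1)
  WP_2: (r > 8 -> ((r > 8 -> ((not (r > 8)) and k > 1)) and ((not (r > 8)) -> k > 1))) and ((not (r > 8)) -> k > 1)
So before the loop: (r > 8 -> ((r > 8 -> ((not (r > 8)) and k > 1)) and ((not (r > 8)) -> k > 1))) and ((not (r > 8)) -> k > 1)
Before j := j + 5: (r > 8 -> ((r > 8 -> ((not (r > 8)) and k > 1)) and ((not (r > 8)) -> k > 1))) and ((not (r > 8)) -> k > 1)
The weakest precondition is (r > 8 -> ((r > 8 -> ((not (r > 8)) and k > 1)) and ((not (r > 8)) -> k > 1))) and ((not (r > 8)) -> k > 1).
Check whether (r > 8 -> ((r > 8 -> ((not (r > 8)) and k > 1)) and ((not (r > 8)) -> k > 1))) and ((not (r > 8)) -> k > 5) implies it.
Every state satisfying the precondition satisfies the weakest precondition: the implication holds.
Answer: valid


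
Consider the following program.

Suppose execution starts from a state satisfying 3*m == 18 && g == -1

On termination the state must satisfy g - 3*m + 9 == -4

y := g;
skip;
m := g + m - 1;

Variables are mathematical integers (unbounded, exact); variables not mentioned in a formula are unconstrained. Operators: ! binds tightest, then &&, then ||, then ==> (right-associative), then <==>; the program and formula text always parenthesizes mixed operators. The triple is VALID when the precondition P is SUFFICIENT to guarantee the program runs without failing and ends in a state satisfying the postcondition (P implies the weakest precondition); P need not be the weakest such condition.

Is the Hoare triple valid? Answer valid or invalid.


Working backward. After the program, the postcondition g - 3*m + 9 == -4 must hold; in canonical form it is g == 3*m - 13.
Before m := g + m - 1: 2*g + 3*m == 16
Before skip: 2*g + 3*m == 16
Before y := g: 2*g + 3*m == 16
The weakest precondition is 2*g + 3*m == 16.
Check whether 3*m == 18 && g == -1 implies it.
Every state satisfying the precondition satisfies the weakest precondition: the implication holds.
Answer: valid


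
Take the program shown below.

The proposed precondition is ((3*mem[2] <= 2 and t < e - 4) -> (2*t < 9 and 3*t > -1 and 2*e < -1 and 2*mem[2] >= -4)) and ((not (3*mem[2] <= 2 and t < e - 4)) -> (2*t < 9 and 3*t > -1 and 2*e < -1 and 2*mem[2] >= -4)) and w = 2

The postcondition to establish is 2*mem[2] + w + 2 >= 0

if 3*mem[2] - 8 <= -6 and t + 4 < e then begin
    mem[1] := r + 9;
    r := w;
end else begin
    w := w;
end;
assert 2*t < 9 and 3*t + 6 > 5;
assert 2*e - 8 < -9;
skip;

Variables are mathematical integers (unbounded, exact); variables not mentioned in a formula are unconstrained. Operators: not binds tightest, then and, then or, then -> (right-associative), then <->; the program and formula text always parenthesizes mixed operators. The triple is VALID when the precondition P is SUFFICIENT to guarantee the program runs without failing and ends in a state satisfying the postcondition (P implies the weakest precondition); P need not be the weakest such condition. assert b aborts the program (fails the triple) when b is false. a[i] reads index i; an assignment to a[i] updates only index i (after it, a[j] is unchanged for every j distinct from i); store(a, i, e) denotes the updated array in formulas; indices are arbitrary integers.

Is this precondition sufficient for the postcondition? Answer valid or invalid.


Working backward. After the program, the postcondition 2*mem[2] + w + 2 >= 0 must hold; in canonical form it is 2*mem[2] + w >= -2.
Before skip: 2*mem[2] + w >= -2
Before assert 2*e - 8 < -9: 2*e < -1 and 2*mem[2] + w >= -2
Before assert 2*t < 9 and 3*t + 6 > 5: 2*t < 9 and 3*t > -1 and 2*e < -1 and 2*mem[2] + w >= -2
Then branch requires 2*t < 9 and 3*t > -1 and 2*e < -1 and 2*mem[2] + w >= -2; else branch requires 2*t < 9 and 3*t > -1 and 2*e < -1 and 2*mem[2] + w >= -2.
Before the if: ((3*mem[2] <= 2 and t < e - 4) -> (2*t < 9 and 3*t > -1 and 2*e < -1 and 2*mem[2] + w >= -2)) and ((not (3*mem[2] <= 2 and t < e - 4)) -> (2*t < 9 and 3*t > -1 and 2*e < -1 and 2*mem[2] + w >= -2))
The weakest precondition is ((3*mem[2] <= 2 and t < e - 4) -> (2*t < 9 and 3*t > -1 and 2*e < -1 and 2*mem[2] + w >= -2)) and ((not (3*mem[2] <= 2 and t < e - 4)) -> (2*t < 9 and 3*t > -1 and 2*e < -1 and 2*mem[2] + w >= -2)).
Check whether ((3*mem[2] <= 2 and t < e - 4) -> (2*t < 9 and 3*t > -1 and 2*e < -1 and 2*mem[2] >= -4)) and ((not (3*mem[2] <= 2 and t < e - 4)) -> (2*t < 9 and 3*t > -1 and 2*e < -1 and 2*mem[2] >= -4)) and w = 2 implies it.
Every state satisfying the precondition satisfies the weakest precondition: the implication holds.
Answer: valid


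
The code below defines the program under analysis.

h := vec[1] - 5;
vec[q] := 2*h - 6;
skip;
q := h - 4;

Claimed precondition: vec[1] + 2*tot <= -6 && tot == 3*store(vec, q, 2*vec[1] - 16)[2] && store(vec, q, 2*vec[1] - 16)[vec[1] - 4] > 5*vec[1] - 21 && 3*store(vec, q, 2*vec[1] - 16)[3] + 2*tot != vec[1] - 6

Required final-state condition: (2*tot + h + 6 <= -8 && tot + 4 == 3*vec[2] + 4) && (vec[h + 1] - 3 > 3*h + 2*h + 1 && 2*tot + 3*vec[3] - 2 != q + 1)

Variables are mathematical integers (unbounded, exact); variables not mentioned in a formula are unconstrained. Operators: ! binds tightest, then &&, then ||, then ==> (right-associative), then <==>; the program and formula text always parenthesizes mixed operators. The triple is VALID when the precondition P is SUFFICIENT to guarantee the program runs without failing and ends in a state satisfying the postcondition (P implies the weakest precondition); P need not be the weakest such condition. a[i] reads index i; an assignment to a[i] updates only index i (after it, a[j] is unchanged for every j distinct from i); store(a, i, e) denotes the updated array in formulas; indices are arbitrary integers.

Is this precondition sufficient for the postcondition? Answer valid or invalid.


Working backward. After the program, the postcondition (2*tot + h + 6 <= -8 && tot + 4 == 3*vec[2] + 4) && (vec[h + 1] - 3 > 3*h + 2*h + 1 && 2*tot + 3*vec[3] - 2 != q + 1) must hold; in canonical form it is h + 2*tot <= -14 && tot == 3*vec[2] && vec[h + 1] > 5*h + 4 && 3*vec[3] + 2*tot != q + 3.
Before q := h - 4: h + 2*tot <= -14 && tot == 3*vec[2] && vec[h + 1] > 5*h + 4 && 3*vec[3] + 2*tot != h - 1
Before skip: h + 2*tot <= -14 && tot == 3*vec[2] && vec[h + 1] > 5*h + 4 && 3*vec[3] + 2*tot != h - 1
Before vec[q] := 2*h - 6: h + 2*tot <= -14 && tot == 3*store(vec, q, 2*h - 6)[2] && store(vec, q, 2*h - 6)[h + 1] > 5*h + 4 && 3*store(vec, q, 2*h - 6)[3] + 2*tot != h - 1
Before h := vec[1] - 5: vec[1] + 2*tot <= -9 && tot == 3*store(vec, q, 2*vec[1] - 16)[2] && store(vec, q, 2*vec[1] - 16)[vec[1] - 4] > 5*vec[1] - 21 && 3*store(vec, q, 2*vec[1] - 16)[3] + 2*tot != vec[1] - 6
The weakest precondition is vec[1] + 2*tot <= -9 && tot == 3*store(vec, q, 2*vec[1] - 16)[2] && store(vec, q, 2*vec[1] - 16)[vec[1] - 4] > 5*vec[1] - 21 && 3*store(vec, q, 2*vec[1] - 16)[3] + 2*tot != vec[1] - 6.
Check whether vec[1] + 2*tot <= -6 && tot == 3*store(vec, q, 2*vec[1] - 16)[2] && store(vec, q, 2*vec[1] - 16)[vec[1] - 4] > 5*vec[1] - 21 && 3*store(vec, q, 2*vec[1] - 16)[3] + 2*tot != vec[1] - 6 implies it.
Countermodel: at the initial state q = 5, tot = 14448, vec = {[-28906] = -144530, [1] = -28902, [2] = 4816, [3] = -19269, [5] = 4, elsewhere 4}, the precondition holds but the weakest precondition fails.
Answer: invalid


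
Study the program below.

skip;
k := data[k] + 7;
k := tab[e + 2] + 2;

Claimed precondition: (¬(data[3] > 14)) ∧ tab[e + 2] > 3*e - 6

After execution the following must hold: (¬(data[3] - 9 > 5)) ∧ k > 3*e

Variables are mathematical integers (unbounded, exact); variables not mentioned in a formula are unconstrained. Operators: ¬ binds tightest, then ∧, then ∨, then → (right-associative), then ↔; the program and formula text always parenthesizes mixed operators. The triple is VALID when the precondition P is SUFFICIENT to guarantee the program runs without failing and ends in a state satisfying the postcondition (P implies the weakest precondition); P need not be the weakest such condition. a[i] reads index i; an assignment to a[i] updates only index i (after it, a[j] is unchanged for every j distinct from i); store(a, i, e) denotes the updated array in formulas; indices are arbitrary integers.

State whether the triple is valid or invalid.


Working backward. After the program, the postcondition (¬(data[3] - 9 > 5)) ∧ k > 3*e must hold; in canonical form it is (¬(data[3] > 14)) ∧ k > 3*e.
Before k := tab[e + 2] + 2: (¬(data[3] > 14)) ∧ tab[e + 2] > 3*e - 2
Before k := data[k] + 7: (¬(data[3] > 14)) ∧ tab[e + 2] > 3*e - 2
Before skip: (¬(data[3] > 14)) ∧ tab[e + 2] > 3*e - 2
The weakest precondition is (¬(data[3] > 14)) ∧ tab[e + 2] > 3*e - 2.
Check whether (¬(data[3] > 14)) ∧ tab[e + 2] > 3*e - 6 implies it.
Countermodel: at the initial state data = {[3] = 14, elsewhere 14}, e = 1, tab = {[3] = 1, elsewhere 1}, the precondition holds but the weakest precondition fails.
Answer: invalid


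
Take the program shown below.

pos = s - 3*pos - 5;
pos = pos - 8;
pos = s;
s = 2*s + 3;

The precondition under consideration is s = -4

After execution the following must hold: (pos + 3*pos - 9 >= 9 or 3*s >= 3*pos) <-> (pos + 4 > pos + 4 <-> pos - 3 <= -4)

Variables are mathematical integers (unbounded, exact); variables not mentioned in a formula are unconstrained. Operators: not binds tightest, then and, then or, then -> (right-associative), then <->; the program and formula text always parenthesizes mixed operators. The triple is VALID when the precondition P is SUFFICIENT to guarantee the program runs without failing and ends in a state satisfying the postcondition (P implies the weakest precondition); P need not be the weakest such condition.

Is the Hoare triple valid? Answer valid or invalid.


Working backward. After the program, the postcondition (pos + 3*pos - 9 >= 9 or 3*s >= 3*pos) <-> (pos + 4 > pos + 4 <-> pos - 3 <= -4) must hold; in canonical form it is (4*pos >= 18 or 3*s >= 3*pos) <-> (not (pos <= -1)).
Before s := 2*s + 3: (4*pos >= 18 or 6*s >= 3*pos - 9) <-> (not (pos <= -1))
Before pos := s: (4*s >= 18 or 3*s >= -9) <-> (not (s <= -1))
Before pos := pos - 8: (4*s >= 18 or 3*s >= -9) <-> (not (s <= -1))
Before pos := s - 3*pos - 5: (4*s >= 18 or 3*s >= -9) <-> (not (s <= -1))
The weakest precondition is (4*s >= 18 or 3*s >= -9) <-> (not (s <= -1)).
Check whether s = -4 implies it.
Every state satisfying the precondition satisfies the weakest precondition: the implication holds.
Answer: valid


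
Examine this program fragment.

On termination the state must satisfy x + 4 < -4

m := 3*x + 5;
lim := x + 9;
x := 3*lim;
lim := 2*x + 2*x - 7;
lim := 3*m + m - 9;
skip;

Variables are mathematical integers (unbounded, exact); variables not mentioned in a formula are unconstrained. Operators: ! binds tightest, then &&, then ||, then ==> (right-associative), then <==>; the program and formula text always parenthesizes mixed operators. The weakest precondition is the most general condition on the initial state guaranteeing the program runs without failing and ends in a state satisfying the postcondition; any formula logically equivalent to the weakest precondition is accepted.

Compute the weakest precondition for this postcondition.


Working backward. After the program, the postcondition x + 4 < -4 must hold; in canonical form it is x < -8.
Before skip: x < -8
Before lim := 3*m + m - 9: x < -8
Before lim := 2*x + 2*x - 7: x < -8
Before x := 3*lim: 3*lim < -8
Before lim := x + 9: 3*x < -35
Before m := 3*x + 5: 3*x < -35
Answer: WP = 3*x < -35


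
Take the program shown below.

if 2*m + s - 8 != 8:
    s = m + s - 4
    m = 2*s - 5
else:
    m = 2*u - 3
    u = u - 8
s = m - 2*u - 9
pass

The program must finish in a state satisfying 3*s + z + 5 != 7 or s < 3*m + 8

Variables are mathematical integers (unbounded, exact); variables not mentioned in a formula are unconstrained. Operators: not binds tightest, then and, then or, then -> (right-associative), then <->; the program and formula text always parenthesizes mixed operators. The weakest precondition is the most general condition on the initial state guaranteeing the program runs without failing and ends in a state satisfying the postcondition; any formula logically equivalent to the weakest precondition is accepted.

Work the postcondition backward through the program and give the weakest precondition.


Working backward. After the program, the postcondition 3*s + z + 5 != 7 or s < 3*m + 8 must hold; in canonical form it is 3*s + z != 2 or s < 3*m + 8.
Before skip: 3*s + z != 2 or s < 3*m + 8
Before s := m - 2*u - 9: 3*m + z != 6*u + 29 or 2*m + 2*u > -17
Then branch requires 6*m + 6*s + z != 6*u + 68 or 4*m + 4*s + 2*u > 9; else branch requires z != -10 or 6*u > 5.
Before the if: (2*m + s != 16 -> (6*m + 6*s + z != 6*u + 68 or 4*m + 4*s + 2*u > 9)) and ((not (2*m + s != 16)) -> (z != -10 or 6*u > 5))
Answer: WP = (2*m + s != 16 -> (6*m + 6*s + z != 6*u + 68 or 4*m + 4*s + 2*u > 9)) and ((not (2*m + s != 16)) -> (z != -10 or 6*u > 5))


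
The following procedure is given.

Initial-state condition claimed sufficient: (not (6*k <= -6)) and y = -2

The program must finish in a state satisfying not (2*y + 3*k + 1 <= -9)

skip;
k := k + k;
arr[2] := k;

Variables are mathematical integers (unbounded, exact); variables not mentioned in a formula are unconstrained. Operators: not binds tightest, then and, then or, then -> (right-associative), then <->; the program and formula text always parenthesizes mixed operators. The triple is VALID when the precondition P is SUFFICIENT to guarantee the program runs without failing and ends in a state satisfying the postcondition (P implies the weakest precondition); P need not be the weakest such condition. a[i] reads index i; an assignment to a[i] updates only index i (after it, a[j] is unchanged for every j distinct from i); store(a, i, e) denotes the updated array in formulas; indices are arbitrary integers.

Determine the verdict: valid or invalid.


Working backward. After the program, the postcondition not (2*y + 3*k + 1 <= -9) must hold; in canonical form it is not (3*k + 2*y <= -10).
Before arr[2] := k: not (3*k + 2*y <= -10)
Before k := k + k: not (6*k + 2*y <= -10)
Before skip: not (6*k + 2*y <= -10)
The weakest precondition is not (6*k + 2*y <= -10).
Check whether (not (6*k <= -6)) and y = -2 implies it.
Every state satisfying the precondition satisfies the weakest precondition: the implication holds.
Answer: valid


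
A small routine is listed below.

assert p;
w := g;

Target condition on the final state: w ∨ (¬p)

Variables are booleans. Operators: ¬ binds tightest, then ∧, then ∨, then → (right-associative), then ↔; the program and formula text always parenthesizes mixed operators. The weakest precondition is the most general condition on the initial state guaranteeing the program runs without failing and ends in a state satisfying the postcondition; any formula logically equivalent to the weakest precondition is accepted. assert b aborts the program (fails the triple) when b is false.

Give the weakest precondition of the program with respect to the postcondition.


Working backward. After the program, w ∨ (¬p) must hold.
Before w := g: g ∨ (¬p)
Before assert p: p ∧ (g ∨ (¬p))
Answer: WP = p ∧ (g ∨ (¬p))


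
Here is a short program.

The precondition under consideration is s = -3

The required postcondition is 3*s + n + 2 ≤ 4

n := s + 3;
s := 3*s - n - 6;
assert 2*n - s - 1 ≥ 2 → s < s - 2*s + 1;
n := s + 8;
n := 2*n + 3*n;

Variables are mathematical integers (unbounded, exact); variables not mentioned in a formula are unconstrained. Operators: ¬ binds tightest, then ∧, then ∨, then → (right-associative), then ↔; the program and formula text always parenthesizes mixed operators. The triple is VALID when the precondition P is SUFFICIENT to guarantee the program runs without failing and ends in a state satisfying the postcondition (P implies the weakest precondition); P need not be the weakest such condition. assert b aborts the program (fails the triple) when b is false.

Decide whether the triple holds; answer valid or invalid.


Working backward. After the program, the postcondition 3*s + n + 2 ≤ 4 must hold; in canonical form it is n + 3*s ≤ 2.
Before n := 2*n + 3*n: 5*n + 3*s ≤ 2
Before n := s + 8: 8*s ≤ -38
Before assert 2*n - s - 1 ≥ 2 → s < s - 2*s + 1: (2*n ≥ s + 3 → 2*s < 1) ∧ 8*s ≤ -38
Before s := 3*s - n - 6: (3*n ≥ 3*s - 3 → 6*s < 2*n + 13) ∧ 24*s ≤ 8*n + 10
Before n := s + 3: 4*s < 19 ∧ 16*s ≤ 34
The weakest precondition is 4*s < 19 ∧ 16*s ≤ 34.
Check whether s = -3 implies it.
Every state satisfying the precondition satisfies the weakest precondition: the implication holds.
Answer: valid


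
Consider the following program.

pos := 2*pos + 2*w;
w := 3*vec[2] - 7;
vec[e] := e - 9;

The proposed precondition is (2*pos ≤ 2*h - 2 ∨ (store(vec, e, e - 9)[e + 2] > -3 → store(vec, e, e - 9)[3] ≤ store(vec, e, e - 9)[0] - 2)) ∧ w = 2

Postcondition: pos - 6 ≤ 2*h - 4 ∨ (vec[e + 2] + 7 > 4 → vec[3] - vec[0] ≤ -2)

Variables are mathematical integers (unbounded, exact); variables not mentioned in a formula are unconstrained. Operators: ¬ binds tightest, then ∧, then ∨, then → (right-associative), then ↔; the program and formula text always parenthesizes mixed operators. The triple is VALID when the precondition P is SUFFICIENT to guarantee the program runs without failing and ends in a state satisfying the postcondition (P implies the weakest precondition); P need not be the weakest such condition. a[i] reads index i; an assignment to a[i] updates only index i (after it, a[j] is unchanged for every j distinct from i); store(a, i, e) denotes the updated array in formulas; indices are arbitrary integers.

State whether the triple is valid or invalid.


Working backward. After the program, the postcondition pos - 6 ≤ 2*h - 4 ∨ (vec[e + 2] + 7 > 4 → vec[3] - vec[0] ≤ -2) must hold; in canonical form it is pos ≤ 2*h + 2 ∨ (vec[e + 2] > -3 → vec[3] ≤ vec[0] - 2).
Before vec[e] := e - 9: pos ≤ 2*h + 2 ∨ (store(vec, e, e - 9)[e + 2] > -3 → store(vec, e, e - 9)[3] ≤ store(vec, e, e - 9)[0] - 2)
Before w := 3*vec[2] - 7: pos ≤ 2*h + 2 ∨ (store(vec, e, e - 9)[e + 2] > -3 → store(vec, e, e - 9)[3] ≤ store(vec, e, e - 9)[0] - 2)
Before pos := 2*pos + 2*w: 2*pos + 2*w ≤ 2*h + 2 ∨ (store(vec, e, e - 9)[e + 2] > -3 → store(vec, e, e - 9)[3] ≤ store(vec, e, e - 9)[0] - 2)
The weakest precondition is 2*pos + 2*w ≤ 2*h + 2 ∨ (store(vec, e, e - 9)[e + 2] > -3 → store(vec, e, e - 9)[3] ≤ store(vec, e, e - 9)[0] - 2).
Check whether (2*pos ≤ 2*h - 2 ∨ (store(vec, e, e - 9)[e + 2] > -3 → store(vec, e, e - 9)[3] ≤ store(vec, e, e - 9)[0] - 2)) ∧ w = 2 implies it.
Every state satisfying the precondition satisfies the weakest precondition: the implication holds.
Answer: valid


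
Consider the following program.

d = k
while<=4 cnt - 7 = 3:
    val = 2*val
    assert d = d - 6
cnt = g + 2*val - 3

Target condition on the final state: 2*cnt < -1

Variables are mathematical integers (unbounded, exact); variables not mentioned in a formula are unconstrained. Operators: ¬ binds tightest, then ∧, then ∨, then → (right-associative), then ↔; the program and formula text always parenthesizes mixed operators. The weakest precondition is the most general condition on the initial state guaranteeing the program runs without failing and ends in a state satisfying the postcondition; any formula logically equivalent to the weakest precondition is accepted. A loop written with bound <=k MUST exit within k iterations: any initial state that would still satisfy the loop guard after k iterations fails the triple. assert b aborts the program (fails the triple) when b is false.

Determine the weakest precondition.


Working backward. After the program, 2*cnt < -1 must hold.
Before cnt := g + 2*val - 3: 2*g + 4*val < 5
Before the loop (bound <=4), unroll the exhaustion recursion (WP_0 = exit-now case; WP_j = one more guarded iteration, up to j = 4):
  WP_0: (¬(cnt = 10)) ∧ 2*g + 4*val < 5
  WP_1: (¬(cnt = 10)) ∧ ((¬(cnt = 10)) → 2*g + 4*val < 5)
  WP_2: (¬(cnt = 10)) ∧ ((¬(cnt = 10)) → 2*g + 4*val < 5)
  WP_3: (¬(cnt = 10)) ∧ ((¬(cnt = 10)) → 2*g + 4*val < 5)
  WP_4: (¬(cnt = 10)) ∧ ((¬(cnt = 10)) → 2*g + 4*val < 5)
So before the loop: (¬(cnt = 10)) ∧ ((¬(cnt = 10)) → 2*g + 4*val < 5)
Before d := k: (¬(cnt = 10)) ∧ ((¬(cnt = 10)) → 2*g + 4*val < 5)
Answer: WP = (¬(cnt = 10)) ∧ ((¬(cnt = 10)) → 2*g + 4*val < 5)


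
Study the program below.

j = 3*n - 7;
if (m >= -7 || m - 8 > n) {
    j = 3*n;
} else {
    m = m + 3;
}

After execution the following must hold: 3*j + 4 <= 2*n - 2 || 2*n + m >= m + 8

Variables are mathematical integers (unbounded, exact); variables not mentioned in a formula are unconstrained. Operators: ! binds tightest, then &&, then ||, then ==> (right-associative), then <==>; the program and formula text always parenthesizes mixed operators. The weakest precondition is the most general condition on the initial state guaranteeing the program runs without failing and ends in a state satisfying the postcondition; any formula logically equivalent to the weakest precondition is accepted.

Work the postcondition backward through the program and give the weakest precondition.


Working backward. After the program, the postcondition 3*j + 4 <= 2*n - 2 || 2*n + m >= m + 8 must hold; in canonical form it is 3*j <= 2*n - 6 || 2*n >= 8.
Then branch requires 7*n <= -6 || 2*n >= 8; else branch requires 3*j <= 2*n - 6 || 2*n >= 8.
Before the if: ((m >= -7 || m > n + 8) ==> (7*n <= -6 || 2*n >= 8)) && ((!(m >= -7 || m > n + 8)) ==> (3*j <= 2*n - 6 || 2*n >= 8))
Before j := 3*n - 7: ((m >= -7 || m > n + 8) ==> (7*n <= -6 || 2*n >= 8)) && ((!(m >= -7 || m > n + 8)) ==> (7*n <= 15 || 2*n >= 8))
Answer: WP = ((m >= -7 || m > n + 8) ==> (7*n <= -6 || 2*n >= 8)) && ((!(m >= -7 || m > n + 8)) ==> (7*n <= 15 || 2*n >= 8))


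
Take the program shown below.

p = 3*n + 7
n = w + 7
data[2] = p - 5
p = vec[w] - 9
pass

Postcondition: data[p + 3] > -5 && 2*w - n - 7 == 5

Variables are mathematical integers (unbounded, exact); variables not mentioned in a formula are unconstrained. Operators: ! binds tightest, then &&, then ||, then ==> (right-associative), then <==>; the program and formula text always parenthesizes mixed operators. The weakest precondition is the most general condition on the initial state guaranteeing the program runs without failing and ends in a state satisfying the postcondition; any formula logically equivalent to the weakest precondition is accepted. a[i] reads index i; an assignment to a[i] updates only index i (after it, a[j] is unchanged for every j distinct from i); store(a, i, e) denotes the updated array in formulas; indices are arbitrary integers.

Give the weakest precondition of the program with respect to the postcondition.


Working backward. After the program, the postcondition data[p + 3] > -5 && 2*w - n - 7 == 5 must hold; in canonical form it is data[p + 3] > -5 && 2*w == n + 12.
Before skip: data[p + 3] > -5 && 2*w == n + 12
Before p := vec[w] - 9: data[vec[w] - 6] > -5 && 2*w == n + 12
Before data[2] := p - 5: store(data, 2, p - 5)[vec[w] - 6] > -5 && 2*w == n + 12
Before n := w + 7: store(data, 2, p - 5)[vec[w] - 6] > -5 && w == 19
Before p := 3*n + 7: store(data, 2, 3*n + 2)[vec[w] - 6] > -5 && w == 19
Answer: WP = store(data, 2, 3*n + 2)[vec[w] - 6] > -5 && w == 19


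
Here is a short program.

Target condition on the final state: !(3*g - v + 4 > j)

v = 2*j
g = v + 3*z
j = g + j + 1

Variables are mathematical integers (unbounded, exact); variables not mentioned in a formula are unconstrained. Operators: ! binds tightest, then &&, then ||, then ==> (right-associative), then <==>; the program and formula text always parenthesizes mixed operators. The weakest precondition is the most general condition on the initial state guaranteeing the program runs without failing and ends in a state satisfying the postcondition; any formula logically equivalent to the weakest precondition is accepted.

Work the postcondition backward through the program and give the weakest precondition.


Working backward. After the program, the postcondition !(3*g - v + 4 > j) must hold; in canonical form it is !(3*g > j + v - 4).
Before j := g + j + 1: !(2*g > j + v - 3)
Before g := v + 3*z: !(v + 6*z > j - 3)
Before v := 2*j: !(j + 6*z > -3)
Answer: WP = !(j + 6*z > -3)


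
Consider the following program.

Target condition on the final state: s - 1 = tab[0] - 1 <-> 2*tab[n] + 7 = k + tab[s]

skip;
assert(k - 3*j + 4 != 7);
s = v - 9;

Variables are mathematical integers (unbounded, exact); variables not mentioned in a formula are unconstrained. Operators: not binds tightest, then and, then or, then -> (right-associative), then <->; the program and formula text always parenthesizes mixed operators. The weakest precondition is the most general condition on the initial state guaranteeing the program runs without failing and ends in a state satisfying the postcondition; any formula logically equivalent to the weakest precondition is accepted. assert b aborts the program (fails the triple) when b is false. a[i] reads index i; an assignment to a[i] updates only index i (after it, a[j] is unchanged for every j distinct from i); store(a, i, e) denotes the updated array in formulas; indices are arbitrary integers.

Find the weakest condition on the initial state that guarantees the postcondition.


Working backward. After the program, the postcondition s - 1 = tab[0] - 1 <-> 2*tab[n] + 7 = k + tab[s] must hold; in canonical form it is s = tab[0] <-> 2*tab[n] = tab[s] + k - 7.
Before s := v - 9: v = tab[0] + 9 <-> 2*tab[n] = tab[v - 9] + k - 7
Before assert k - 3*j + 4 != 7: k != 3*j + 3 and (v = tab[0] + 9 <-> 2*tab[n] = tab[v - 9] + k - 7)
Before skip: k != 3*j + 3 and (v = tab[0] + 9 <-> 2*tab[n] = tab[v - 9] + k - 7)
Answer: WP = k != 3*j + 3 and (v = tab[0] + 9 <-> 2*tab[n] = tab[v - 9] + k - 7)


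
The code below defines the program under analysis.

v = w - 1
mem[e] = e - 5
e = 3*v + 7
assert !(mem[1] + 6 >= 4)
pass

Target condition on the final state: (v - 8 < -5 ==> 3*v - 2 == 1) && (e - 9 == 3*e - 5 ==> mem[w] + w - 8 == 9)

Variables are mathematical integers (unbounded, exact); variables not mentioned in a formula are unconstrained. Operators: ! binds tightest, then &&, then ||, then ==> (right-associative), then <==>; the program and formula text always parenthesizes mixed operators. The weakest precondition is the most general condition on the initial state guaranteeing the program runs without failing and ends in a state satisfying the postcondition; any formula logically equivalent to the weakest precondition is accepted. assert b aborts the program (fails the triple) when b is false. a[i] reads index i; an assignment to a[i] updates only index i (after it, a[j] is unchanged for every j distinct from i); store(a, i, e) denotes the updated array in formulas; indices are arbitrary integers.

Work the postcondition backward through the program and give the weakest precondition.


Working backward. After the program, the postcondition (v - 8 < -5 ==> 3*v - 2 == 1) && (e - 9 == 3*e - 5 ==> mem[w] + w - 8 == 9) must hold; in canonical form it is (v < 3 ==> 3*v == 3) && (2*e == -4 ==> mem[w] + w == 17).
Before skip: (v < 3 ==> 3*v == 3) && (2*e == -4 ==> mem[w] + w == 17)
Before assert !(mem[1] + 6 >= 4): (!(mem[1] >= -2)) && (v < 3 ==> 3*v == 3) && (2*e == -4 ==> mem[w] + w == 17)
Before e := 3*v + 7: (!(mem[1] >= -2)) && (v < 3 ==> 3*v == 3) && (6*v == -18 ==> mem[w] + w == 17)
Before mem[e] := e - 5: (!(store(mem, e, e - 5)[1] >= -2)) && (v < 3 ==> 3*v == 3) && (6*v == -18 ==> store(mem, e, e - 5)[w] + w == 17)
Before v := w - 1: (!(store(mem, e, e - 5)[1] >= -2)) && (w < 4 ==> 3*w == 6) && (6*w == -12 ==> store(mem, e, e - 5)[w] + w == 17)
Answer: WP = (!(store(mem, e, e - 5)[1] >= -2)) && (w < 4 ==> 3*w == 6) && (6*w == -12 ==> store(mem, e, e - 5)[w] + w == 17)


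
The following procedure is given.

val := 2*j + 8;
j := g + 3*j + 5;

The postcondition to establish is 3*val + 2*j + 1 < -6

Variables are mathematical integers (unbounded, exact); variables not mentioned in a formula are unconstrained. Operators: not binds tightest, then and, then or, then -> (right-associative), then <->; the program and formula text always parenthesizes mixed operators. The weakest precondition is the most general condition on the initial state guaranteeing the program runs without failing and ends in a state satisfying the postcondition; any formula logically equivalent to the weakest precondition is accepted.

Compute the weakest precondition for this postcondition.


Working backward. After the program, the postcondition 3*val + 2*j + 1 < -6 must hold; in canonical form it is 2*j + 3*val < -7.
Before j := g + 3*j + 5: 2*g + 6*j + 3*val < -17
Before val := 2*j + 8: 2*g + 12*j < -41
Answer: WP = 2*g + 12*j < -41


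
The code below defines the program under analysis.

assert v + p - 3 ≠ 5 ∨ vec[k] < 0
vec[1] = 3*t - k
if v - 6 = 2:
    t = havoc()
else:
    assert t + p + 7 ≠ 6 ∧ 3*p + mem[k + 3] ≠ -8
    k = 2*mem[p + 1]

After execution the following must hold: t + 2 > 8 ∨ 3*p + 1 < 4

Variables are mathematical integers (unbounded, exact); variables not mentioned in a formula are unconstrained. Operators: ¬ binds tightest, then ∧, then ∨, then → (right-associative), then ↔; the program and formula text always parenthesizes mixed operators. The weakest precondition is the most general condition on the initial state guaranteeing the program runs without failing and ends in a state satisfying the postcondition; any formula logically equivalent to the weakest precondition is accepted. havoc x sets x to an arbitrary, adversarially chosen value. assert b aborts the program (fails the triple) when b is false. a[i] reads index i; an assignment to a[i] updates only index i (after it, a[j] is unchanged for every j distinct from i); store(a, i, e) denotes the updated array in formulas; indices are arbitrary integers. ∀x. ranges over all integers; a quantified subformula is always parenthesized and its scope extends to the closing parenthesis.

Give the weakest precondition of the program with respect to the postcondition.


Working backward. After the program, the postcondition t + 2 > 8 ∨ 3*p + 1 < 4 must hold; in canonical form it is t > 6 ∨ 3*p < 3.
Then branch requires ∀t_1. (t_1 > 6 ∨ 3*p < 3); else branch requires p + t ≠ -1 ∧ mem[k + 3] + 3*p ≠ -8 ∧ (t > 6 ∨ 3*p < 3).
Before the if: (v = 8 → (∀t_1. (t_1 > 6 ∨ 3*p < 3))) ∧ ((¬(v = 8)) → (p + t ≠ -1 ∧ mem[k + 3] + 3*p ≠ -8 ∧ (t > 6 ∨ 3*p < 3)))
Before vec[1] := 3*t - k: (v = 8 → (∀t_1. (t_1 > 6 ∨ 3*p < 3))) ∧ ((¬(v = 8)) → (p + t ≠ -1 ∧ mem[k + 3] + 3*p ≠ -8 ∧ (t > 6 ∨ 3*p < 3)))
Before assert v + p - 3 ≠ 5 ∨ vec[k] < 0: (p + v ≠ 8 ∨ vec[k] < 0) ∧ (v = 8 → (∀t_1. (t_1 > 6 ∨ 3*p < 3))) ∧ ((¬(v = 8)) → (p + t ≠ -1 ∧ mem[k + 3] + 3*p ≠ -8 ∧ (t > 6 ∨ 3*p < 3)))
Answer: WP = (p + v ≠ 8 ∨ vec[k] < 0) ∧ (v = 8 → (∀t_1. (t_1 > 6 ∨ 3*p < 3))) ∧ ((¬(v = 8)) → (p + t ≠ -1 ∧ mem[k + 3] + 3*p ≠ -8 ∧ (t > 6 ∨ 3*p < 3)))


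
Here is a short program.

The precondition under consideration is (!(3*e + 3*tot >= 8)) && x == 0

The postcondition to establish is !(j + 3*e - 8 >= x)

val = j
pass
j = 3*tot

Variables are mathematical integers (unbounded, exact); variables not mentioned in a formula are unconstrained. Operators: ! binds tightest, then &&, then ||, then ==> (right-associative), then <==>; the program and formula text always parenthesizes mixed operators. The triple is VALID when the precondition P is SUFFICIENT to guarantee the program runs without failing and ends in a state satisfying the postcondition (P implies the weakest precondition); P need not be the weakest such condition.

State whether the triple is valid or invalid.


Working backward. After the program, the postcondition !(j + 3*e - 8 >= x) must hold; in canonical form it is !(3*e + j >= x + 8).
Before j := 3*tot: !(3*e + 3*tot >= x + 8)
Before skip: !(3*e + 3*tot >= x + 8)
Before val := j: !(3*e + 3*tot >= x + 8)
The weakest precondition is !(3*e + 3*tot >= x + 8).
Check whether (!(3*e + 3*tot >= 8)) && x == 0 implies it.
Every state satisfying the precondition satisfies the weakest precondition: the implication holds.
Answer: valid


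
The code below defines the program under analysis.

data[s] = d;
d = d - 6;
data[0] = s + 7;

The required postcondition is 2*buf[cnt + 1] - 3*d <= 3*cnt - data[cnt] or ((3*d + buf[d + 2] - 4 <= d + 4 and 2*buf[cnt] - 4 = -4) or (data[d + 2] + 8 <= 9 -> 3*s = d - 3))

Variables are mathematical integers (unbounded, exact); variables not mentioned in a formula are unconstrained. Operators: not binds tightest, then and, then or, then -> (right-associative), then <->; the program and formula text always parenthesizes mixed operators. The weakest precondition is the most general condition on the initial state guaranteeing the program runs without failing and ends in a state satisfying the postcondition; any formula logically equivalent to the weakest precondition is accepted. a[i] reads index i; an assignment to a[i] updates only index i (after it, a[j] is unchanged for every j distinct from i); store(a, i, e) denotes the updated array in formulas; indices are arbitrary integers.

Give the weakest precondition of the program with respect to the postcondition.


Working backward. After the program, the postcondition 2*buf[cnt + 1] - 3*d <= 3*cnt - data[cnt] or ((3*d + buf[d + 2] - 4 <= d + 4 and 2*buf[cnt] - 4 = -4) or (data[d + 2] + 8 <= 9 -> 3*s = d - 3)) must hold; in canonical form it is 2*buf[cnt + 1] + data[cnt] <= 3*cnt + 3*d or (buf[d + 2] + 2*d <= 8 and 2*buf[cnt] = 0) or (data[d + 2] <= 1 -> 3*s = d - 3).
Before data[0] := s + 7: 2*buf[cnt + 1] + store(data, 0, s + 7)[cnt] <= 3*cnt + 3*d or (buf[d + 2] + 2*d <= 8 and 2*buf[cnt] = 0) or (store(data, 0, s + 7)[d + 2] <= 1 -> 3*s = d - 3)
Before d := d - 6: 2*buf[cnt + 1] + store(data, 0, s + 7)[cnt] <= 3*cnt + 3*d - 18 or (buf[d - 4] + 2*d <= 20 and 2*buf[cnt] = 0) or (store(data, 0, s + 7)[d - 4] <= 1 -> 3*s = d - 9)
Before data[s] := d: 2*buf[cnt + 1] + store(store(data, s, d), 0, s + 7)[cnt] <= 3*cnt + 3*d - 18 or (buf[d - 4] + 2*d <= 20 and 2*buf[cnt] = 0) or (store(store(data, s, d), 0, s + 7)[d - 4] <= 1 -> 3*s = d - 9)
Answer: WP = 2*buf[cnt + 1] + store(store(data, s, d), 0, s + 7)[cnt] <= 3*cnt + 3*d - 18 or (buf[d - 4] + 2*d <= 20 and 2*buf[cnt] = 0) or (store(store(data, s, d), 0, s + 7)[d - 4] <= 1 -> 3*s = d - 9)


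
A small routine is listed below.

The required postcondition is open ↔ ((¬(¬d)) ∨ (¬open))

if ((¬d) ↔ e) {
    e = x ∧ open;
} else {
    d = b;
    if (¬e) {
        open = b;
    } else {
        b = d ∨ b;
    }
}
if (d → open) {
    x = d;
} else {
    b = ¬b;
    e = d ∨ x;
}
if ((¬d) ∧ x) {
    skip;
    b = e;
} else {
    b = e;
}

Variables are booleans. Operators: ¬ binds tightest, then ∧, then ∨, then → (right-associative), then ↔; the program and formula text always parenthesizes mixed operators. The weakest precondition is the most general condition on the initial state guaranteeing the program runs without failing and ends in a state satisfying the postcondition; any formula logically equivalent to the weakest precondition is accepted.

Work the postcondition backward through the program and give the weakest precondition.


Working backward. After the program, the postcondition open ↔ ((¬(¬d)) ∨ (¬open)) must hold; in canonical form it is open ↔ (d ∨ (¬open)).
Then branch requires open ↔ (d ∨ (¬open)); else branch requires open ↔ (d ∨ (¬open)).
Before the if: (((¬d) ∧ x) → (open ↔ (d ∨ (¬open)))) ∧ ((¬((¬d) ∧ x)) → (open ↔ (d ∨ (¬open))))
Then branch requires open ↔ (d ∨ (¬open)); else branch requires (((¬d) ∧ x) → (open ↔ (d ∨ (¬open)))) ∧ ((¬((¬d) ∧ x)) → (open ↔ (d ∨ (¬open)))).
Before the if: ((d → open) → (open ↔ (d ∨ (¬open)))) ∧ ((¬(d → open)) → ((((¬d) ∧ x) → (open ↔ (d ∨ (¬open)))) ∧ ((¬((¬d) ∧ x)) → (open ↔ (d ∨ (¬open))))))
Then branch requires ((d → open) → (open ↔ (d ∨ (¬open)))) ∧ ((¬(d → open)) → ((((¬d) ∧ x) → (open ↔ (d ∨ (¬open)))) ∧ ((¬((¬d) ∧ x)) → (open ↔ (d ∨ (¬open)))))); else branch requires ((¬e) → b) ∧ (e → (((b → open) → (open ↔ (b ∨ (¬open)))) ∧ ((¬(b → open)) → ((((¬b) ∧ x) → (open ↔ (b ∨ (¬open)))) ∧ ((¬((¬b) ∧ x)) → (open ↔ (b ∨ (¬open)))))))).
Before the if: (((¬d) ↔ e) → (((d → open) → (open ↔ (d ∨ (¬open)))) ∧ ((¬(d → open)) → ((((¬d) ∧ x) → (open ↔ (d ∨ (¬open)))) ∧ ((¬((¬d) ∧ x)) → (open ↔ (d ∨ (¬open)))))))) ∧ ((¬((¬d) ↔ e)) → (((¬e) → b) ∧ (e → (((b → open) → (open ↔ (b ∨ (¬open)))) ∧ ((¬(b → open)) → ((((¬b) ∧ x) → (open ↔ (b ∨ (¬open)))) ∧ ((¬((¬b) ∧ x)) → (open ↔ (b ∨ (¬open))))))))))
Answer: WP = (((¬d) ↔ e) → (((d → open) → (open ↔ (d ∨ (¬open)))) ∧ ((¬(d → open)) → ((((¬d) ∧ x) → (open ↔ (d ∨ (¬open)))) ∧ ((¬((¬d) ∧ x)) → (open ↔ (d ∨ (¬open)))))))) ∧ ((¬((¬d) ↔ e)) → (((¬e) → b) ∧ (e → (((b → open) → (open ↔ (b ∨ (¬open)))) ∧ ((¬(b → open)) → ((((¬b) ∧ x) → (open ↔ (b ∨ (¬open)))) ∧ ((¬((¬b) ∧ x)) → (open ↔ (b ∨ (¬open))))))))))
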